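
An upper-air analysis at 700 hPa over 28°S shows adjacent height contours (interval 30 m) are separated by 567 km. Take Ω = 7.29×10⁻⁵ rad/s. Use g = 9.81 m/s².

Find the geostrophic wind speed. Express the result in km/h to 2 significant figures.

Coriolis parameter at 28°S:
f = 2Ω sin φ = 2 × 7.29×10⁻⁵ × sin 28° = 6.84×10⁻⁵ s⁻¹
Height gradient: |∂Z/∂n| = 30 m / 567000 m = 5.29×10⁻⁵
On a pressure surface, geostrophic balance gives V_g = (g/f)|∂Z/∂n|:
V_g = 9.81 × 5.29×10⁻⁵ / 6.84×10⁻⁵ = 7.58 m/s
Converting: 7.58 m/s × 3.6 = 27 km/h

27 km/h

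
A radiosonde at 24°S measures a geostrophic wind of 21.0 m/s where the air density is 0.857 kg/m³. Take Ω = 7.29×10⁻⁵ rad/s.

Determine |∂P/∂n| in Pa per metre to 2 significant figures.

1.1×10⁻³ Pa/m

Coriolis parameter at 24°S:
f = 2Ω sin φ = 2 × 7.29×10⁻⁵ × sin 24° = 5.93×10⁻⁵ s⁻¹
Geostrophic balance rearranged: |∂P/∂n| = f ρ V_g
|∂P/∂n| = 5.93×10⁻⁵ × 0.857 × 21.0 = 1.07×10⁻³ Pa/m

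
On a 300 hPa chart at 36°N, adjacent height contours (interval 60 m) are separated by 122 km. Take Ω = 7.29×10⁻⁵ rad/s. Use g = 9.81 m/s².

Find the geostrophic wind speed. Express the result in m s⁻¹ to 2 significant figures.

Coriolis parameter at 36°N:
f = 2Ω sin φ = 2 × 7.29×10⁻⁵ × sin 36° = 8.57×10⁻⁵ s⁻¹
Height gradient: |∂Z/∂n| = 60 m / 122000 m = 4.92×10⁻⁴
On a pressure surface, geostrophic balance gives V_g = (g/f)|∂Z/∂n|:
V_g = 9.81 × 4.92×10⁻⁴ / 8.57×10⁻⁵ = 56.3 m/s

56 m s⁻¹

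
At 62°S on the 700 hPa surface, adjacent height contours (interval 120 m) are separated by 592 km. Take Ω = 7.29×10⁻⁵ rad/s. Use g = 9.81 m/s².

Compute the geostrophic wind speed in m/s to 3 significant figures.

15.4 m/s

Coriolis parameter at 62°S:
f = 2Ω sin φ = 2 × 7.29×10⁻⁵ × sin 62° = 1.29×10⁻⁴ s⁻¹
Height gradient: |∂Z/∂n| = 120 m / 592000 m = 2.03×10⁻⁴
On a pressure surface, geostrophic balance gives V_g = (g/f)|∂Z/∂n|:
V_g = 9.81 × 2.03×10⁻⁴ / 1.29×10⁻⁴ = 15.4 m/s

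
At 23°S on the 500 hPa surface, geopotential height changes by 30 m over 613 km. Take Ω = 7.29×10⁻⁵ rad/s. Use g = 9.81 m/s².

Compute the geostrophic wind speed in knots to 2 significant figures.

Coriolis parameter at 23°S:
f = 2Ω sin φ = 2 × 7.29×10⁻⁵ × sin 23° = 5.70×10⁻⁵ s⁻¹
Height gradient: |∂Z/∂n| = 30 m / 613000 m = 4.89×10⁻⁵
On a pressure surface, geostrophic balance gives V_g = (g/f)|∂Z/∂n|:
V_g = 9.81 × 4.89×10⁻⁵ / 5.70×10⁻⁵ = 8.43 m/s
Converting: 8.43 m/s × 1.944 = 16 knots

16 knots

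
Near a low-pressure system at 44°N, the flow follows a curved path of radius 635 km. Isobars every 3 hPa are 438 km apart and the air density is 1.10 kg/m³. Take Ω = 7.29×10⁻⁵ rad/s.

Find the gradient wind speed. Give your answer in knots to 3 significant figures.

Coriolis parameter at 44°N:
f = 2Ω sin φ = 2 × 7.29×10⁻⁵ × sin 44° = 1.01×10⁻⁴ s⁻¹
Pressure gradient: |∂P/∂n| = 300 Pa / 438000 m = 6.85×10⁻⁴ Pa/m
Geostrophic speed: V_g = |∂P/∂n|/(fρ) = 6.85×10⁻⁴/(1.01×10⁻⁴ × 1.10) = 6.15 m/s
Around a low, centrifugal force acts outward with Coriolis, so pressure-gradient force balances both:
(1/ρ)|∂P/∂n| = fV + V²/R  →  V² + fR·V − fR·V_g = 0
With fR = 1.01×10⁻⁴ × 635×10³ m = 64.3 m/s:
V = [−fR + √((fR)² + 4 fR V_g)]/2 = [−64.3 + √(64.3² + 4×64.3×6.15)]/2 = 5.65 m/s
Subgeostrophic (V < V_g = 6.15 m/s), as expected around a low.
Converting: 5.65 m/s × 1.944 = 11.0 knots

11.0 knots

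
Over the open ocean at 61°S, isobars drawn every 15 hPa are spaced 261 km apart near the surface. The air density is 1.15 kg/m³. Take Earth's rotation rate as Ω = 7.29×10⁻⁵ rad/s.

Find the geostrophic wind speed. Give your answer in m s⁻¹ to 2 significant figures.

Coriolis parameter at 61°S:
f = 2Ω sin φ = 2 × 7.29×10⁻⁵ × sin 61° = 1.28×10⁻⁴ s⁻¹
Pressure gradient: |∂P/∂n| = 1500 Pa / 261000 m = 5.75×10⁻³ Pa/m
Geostrophic balance (pressure-gradient force = Coriolis force):
V_g = (1/(fρ)) |∂P/∂n| = 5.75×10⁻³ / (1.28×10⁻⁴ × 1.15) = 39.2 m/s

39 m s⁻¹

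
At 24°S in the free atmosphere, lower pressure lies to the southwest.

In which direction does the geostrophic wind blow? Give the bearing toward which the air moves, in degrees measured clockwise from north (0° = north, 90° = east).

The pressure-gradient force points toward the southwest (bearing 225°).
Geostrophic balance: in the Southern Hemisphere the Coriolis force deflects motion to the left, so the geostrophic wind blows 90° to the left of the pressure-gradient force (low pressure on the right).
Rotating 225° by 90° counterclockwise gives 135° — the wind blows toward the southeast.

135°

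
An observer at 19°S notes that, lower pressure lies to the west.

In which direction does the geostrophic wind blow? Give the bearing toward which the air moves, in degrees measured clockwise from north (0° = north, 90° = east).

180°

The pressure-gradient force points toward the west (bearing 270°).
Geostrophic balance: in the Southern Hemisphere the Coriolis force deflects motion to the left, so the geostrophic wind blows 90° to the left of the pressure-gradient force (low pressure on the right).
Rotating 270° by 90° counterclockwise gives 180° — the wind blows toward the south.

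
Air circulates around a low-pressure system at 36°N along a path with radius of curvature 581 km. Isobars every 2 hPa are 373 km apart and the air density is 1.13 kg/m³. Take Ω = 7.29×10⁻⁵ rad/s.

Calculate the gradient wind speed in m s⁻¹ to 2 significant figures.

Coriolis parameter at 36°N:
f = 2Ω sin φ = 2 × 7.29×10⁻⁵ × sin 36° = 8.57×10⁻⁵ s⁻¹
Pressure gradient: |∂P/∂n| = 200 Pa / 373000 m = 5.36×10⁻⁴ Pa/m
Geostrophic speed: V_g = |∂P/∂n|/(fρ) = 5.36×10⁻⁴/(8.57×10⁻⁵ × 1.13) = 5.54 m/s
Around a low, centrifugal force acts outward with Coriolis, so pressure-gradient force balances both:
(1/ρ)|∂P/∂n| = fV + V²/R  →  V² + fR·V − fR·V_g = 0
With fR = 8.57×10⁻⁵ × 581×10³ m = 49.8 m/s:
V = [−fR + √((fR)² + 4 fR V_g)]/2 = [−49.8 + √(49.8² + 4×49.8×5.54)]/2 = 5.03 m/s
Subgeostrophic (V < V_g = 5.54 m/s), as expected around a low.

5.0 m s⁻¹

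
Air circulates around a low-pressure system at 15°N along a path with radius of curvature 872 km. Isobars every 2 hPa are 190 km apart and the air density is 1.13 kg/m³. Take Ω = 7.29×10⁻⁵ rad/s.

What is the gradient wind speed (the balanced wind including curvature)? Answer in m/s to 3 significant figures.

Coriolis parameter at 15°N:
f = 2Ω sin φ = 2 × 7.29×10⁻⁵ × sin 15° = 3.77×10⁻⁵ s⁻¹
Pressure gradient: |∂P/∂n| = 200 Pa / 190000 m = 1.05×10⁻³ Pa/m
Geostrophic speed: V_g = |∂P/∂n|/(fρ) = 1.05×10⁻³/(3.77×10⁻⁵ × 1.13) = 24.7 m/s
Around a low, centrifugal force acts outward with Coriolis, so pressure-gradient force balances both:
(1/ρ)|∂P/∂n| = fV + V²/R  →  V² + fR·V − fR·V_g = 0
With fR = 3.77×10⁻⁵ × 872×10³ m = 32.9 m/s:
V = [−fR + √((fR)² + 4 fR V_g)]/2 = [−32.9 + √(32.9² + 4×32.9×24.7)]/2 = 16.5 m/s
Subgeostrophic (V < V_g = 24.7 m/s), as expected around a low.

16.5 m/s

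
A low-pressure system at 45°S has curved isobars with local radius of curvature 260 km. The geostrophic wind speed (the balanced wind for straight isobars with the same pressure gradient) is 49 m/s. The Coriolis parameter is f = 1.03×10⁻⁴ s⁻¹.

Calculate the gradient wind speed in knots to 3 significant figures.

Around a low, centrifugal force acts outward with Coriolis, so pressure-gradient force balances both:
(1/ρ)|∂P/∂n| = fV + V²/R  →  V² + fR·V − fR·V_g = 0
With fR = 1.03×10⁻⁴ × 260×10³ m = 26.8 m/s:
V = [−fR + √((fR)² + 4 fR V_g)]/2 = [−26.8 + √(26.8² + 4×26.8×49)]/2 = 25.2 m/s
Subgeostrophic (V < V_g = 49 m/s), as expected around a low.
Converting: 25.2 m/s × 1.944 = 49.0 knots

49.0 knots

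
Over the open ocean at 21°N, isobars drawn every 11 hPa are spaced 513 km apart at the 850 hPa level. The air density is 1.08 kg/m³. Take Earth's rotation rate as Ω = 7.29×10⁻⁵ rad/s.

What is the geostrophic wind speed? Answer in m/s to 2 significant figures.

Coriolis parameter at 21°N:
f = 2Ω sin φ = 2 × 7.29×10⁻⁵ × sin 21° = 5.23×10⁻⁵ s⁻¹
Pressure gradient: |∂P/∂n| = 1100 Pa / 513000 m = 2.14×10⁻³ Pa/m
Geostrophic balance (pressure-gradient force = Coriolis force):
V_g = (1/(fρ)) |∂P/∂n| = 2.14×10⁻³ / (5.23×10⁻⁵ × 1.08) = 38.0 m/s

38 m/s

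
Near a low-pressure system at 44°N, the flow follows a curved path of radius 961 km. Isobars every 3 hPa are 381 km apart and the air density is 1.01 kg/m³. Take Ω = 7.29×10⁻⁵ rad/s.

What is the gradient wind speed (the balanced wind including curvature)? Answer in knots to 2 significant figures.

14 knots

Coriolis parameter at 44°N:
f = 2Ω sin φ = 2 × 7.29×10⁻⁵ × sin 44° = 1.01×10⁻⁴ s⁻¹
Pressure gradient: |∂P/∂n| = 300 Pa / 381000 m = 7.87×10⁻⁴ Pa/m
Geostrophic speed: V_g = |∂P/∂n|/(fρ) = 7.87×10⁻⁴/(1.01×10⁻⁴ × 1.01) = 7.70 m/s
Around a low, centrifugal force acts outward with Coriolis, so pressure-gradient force balances both:
(1/ρ)|∂P/∂n| = fV + V²/R  →  V² + fR·V − fR·V_g = 0
With fR = 1.01×10⁻⁴ × 961×10³ m = 97.3 m/s:
V = [−fR + √((fR)² + 4 fR V_g)]/2 = [−97.3 + √(97.3² + 4×97.3×7.7)]/2 = 7.17 m/s
Subgeostrophic (V < V_g = 7.7 m/s), as expected around a low.
Converting: 7.17 m/s × 1.944 = 14 knots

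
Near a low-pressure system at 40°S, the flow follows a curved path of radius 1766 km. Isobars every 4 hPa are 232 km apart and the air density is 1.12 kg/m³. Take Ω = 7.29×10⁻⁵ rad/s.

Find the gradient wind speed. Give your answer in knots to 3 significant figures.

29.3 knots

Coriolis parameter at 40°S:
f = 2Ω sin φ = 2 × 7.29×10⁻⁵ × sin 40° = 9.37×10⁻⁵ s⁻¹
Pressure gradient: |∂P/∂n| = 400 Pa / 232000 m = 1.72×10⁻³ Pa/m
Geostrophic speed: V_g = |∂P/∂n|/(fρ) = 1.72×10⁻³/(9.37×10⁻⁵ × 1.12) = 16.4 m/s
Around a low, centrifugal force acts outward with Coriolis, so pressure-gradient force balances both:
(1/ρ)|∂P/∂n| = fV + V²/R  →  V² + fR·V − fR·V_g = 0
With fR = 9.37×10⁻⁵ × 1766×10³ m = 166 m/s:
V = [−fR + √((fR)² + 4 fR V_g)]/2 = [−166 + √(166² + 4×166×16.4)]/2 = 15.1 m/s
Subgeostrophic (V < V_g = 16.4 m/s), as expected around a low.
Converting: 15.1 m/s × 1.944 = 29.3 knots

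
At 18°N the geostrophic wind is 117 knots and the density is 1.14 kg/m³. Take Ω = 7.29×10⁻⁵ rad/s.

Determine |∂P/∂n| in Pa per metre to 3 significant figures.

3.09×10⁻³ Pa/m

Coriolis parameter at 18°N:
f = 2Ω sin φ = 2 × 7.29×10⁻⁵ × sin 18° = 4.51×10⁻⁵ s⁻¹
Wind speed in SI: 117 knots = 60.2 m/s
Geostrophic balance rearranged: |∂P/∂n| = f ρ V_g
|∂P/∂n| = 4.51×10⁻⁵ × 1.14 × 60.2 = 3.09×10⁻³ Pa/m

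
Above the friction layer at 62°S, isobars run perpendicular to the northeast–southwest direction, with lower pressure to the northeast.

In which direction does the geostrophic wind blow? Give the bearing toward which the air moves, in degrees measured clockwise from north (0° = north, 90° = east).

315°

The pressure-gradient force points toward the northeast (bearing 045°).
Geostrophic balance: in the Southern Hemisphere the Coriolis force deflects motion to the left, so the geostrophic wind blows 90° to the left of the pressure-gradient force (low pressure on the right).
Rotating 045° by 90° counterclockwise gives 315° — the wind blows toward the northwest.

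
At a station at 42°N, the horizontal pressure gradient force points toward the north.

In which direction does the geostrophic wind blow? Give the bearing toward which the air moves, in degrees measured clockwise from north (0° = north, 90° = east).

The pressure-gradient force points toward the north (bearing 000°).
Geostrophic balance: in the Northern Hemisphere the Coriolis force deflects motion to the right, so the geostrophic wind blows 90° to the right of the pressure-gradient force (low pressure on the left).
Rotating 000° by 90° clockwise gives 090° — the wind blows toward the east.

090°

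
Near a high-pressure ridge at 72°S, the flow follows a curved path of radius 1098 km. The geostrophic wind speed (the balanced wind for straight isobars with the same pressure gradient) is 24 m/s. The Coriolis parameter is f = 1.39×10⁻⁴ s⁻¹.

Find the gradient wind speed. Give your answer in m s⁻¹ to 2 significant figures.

Around a high, pressure-gradient force acts outward with centrifugal, so Coriolis balances both:
fV = (1/ρ)|∂P/∂n| + V²/R  →  V² − fR·V + fR·V_g = 0
With fR = 1.39×10⁻⁴ × 1098×10³ m = 153 m/s:
V = [fR − √((fR)² − 4 fR V_g)]/2 = [153 − √(153² − 4×153×24)]/2 = 29.8 m/s
Supergeostrophic (V > V_g = 24 m/s), as expected around a high.

30 m s⁻¹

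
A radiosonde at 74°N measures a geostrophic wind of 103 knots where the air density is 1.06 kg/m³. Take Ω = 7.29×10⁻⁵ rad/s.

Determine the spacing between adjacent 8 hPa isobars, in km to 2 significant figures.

Coriolis parameter at 74°N:
f = 2Ω sin φ = 2 × 7.29×10⁻⁵ × sin 74° = 1.40×10⁻⁴ s⁻¹
Wind speed in SI: 103 knots = 53.0 m/s
Geostrophic balance rearranged: |∂P/∂n| = f ρ V_g
|∂P/∂n| = 1.40×10⁻⁴ × 1.06 × 53.0 = 7.87×10⁻³ Pa/m
Isobar spacing: Δn = ΔP/|∂P/∂n| = 800 Pa / 7.87×10⁻³ Pa/m = 101627 m ≈ 100 km

100 km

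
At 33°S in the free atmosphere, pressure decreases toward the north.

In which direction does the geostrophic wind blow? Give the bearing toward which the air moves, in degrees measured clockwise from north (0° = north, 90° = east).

The pressure-gradient force points toward the north (bearing 000°).
Geostrophic balance: in the Southern Hemisphere the Coriolis force deflects motion to the left, so the geostrophic wind blows 90° to the left of the pressure-gradient force (low pressure on the right).
Rotating 000° by 90° counterclockwise gives 270° — the wind blows toward the west.

270°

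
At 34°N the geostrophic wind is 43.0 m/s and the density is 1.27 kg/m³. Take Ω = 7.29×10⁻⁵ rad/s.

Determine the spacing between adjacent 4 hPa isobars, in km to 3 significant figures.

89.8 km

Coriolis parameter at 34°N:
f = 2Ω sin φ = 2 × 7.29×10⁻⁵ × sin 34° = 8.15×10⁻⁵ s⁻¹
Geostrophic balance rearranged: |∂P/∂n| = f ρ V_g
|∂P/∂n| = 8.15×10⁻⁵ × 1.27 × 43.0 = 4.45×10⁻³ Pa/m
Isobar spacing: Δn = ΔP/|∂P/∂n| = 400 Pa / 4.45×10⁻³ Pa/m = 89840 m ≈ 89.8 km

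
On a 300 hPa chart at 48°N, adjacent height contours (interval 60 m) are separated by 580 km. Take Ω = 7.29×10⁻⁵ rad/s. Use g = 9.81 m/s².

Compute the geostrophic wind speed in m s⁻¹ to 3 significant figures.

9.37 m s⁻¹

Coriolis parameter at 48°N:
f = 2Ω sin φ = 2 × 7.29×10⁻⁵ × sin 48° = 1.08×10⁻⁴ s⁻¹
Height gradient: |∂Z/∂n| = 60 m / 580000 m = 1.03×10⁻⁴
On a pressure surface, geostrophic balance gives V_g = (g/f)|∂Z/∂n|:
V_g = 9.81 × 1.03×10⁻⁴ / 1.08×10⁻⁴ = 9.37 m/s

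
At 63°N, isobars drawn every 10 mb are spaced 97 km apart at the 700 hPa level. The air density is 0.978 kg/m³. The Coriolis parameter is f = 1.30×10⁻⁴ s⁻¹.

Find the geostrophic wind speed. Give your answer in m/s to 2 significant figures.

81 m/s

Pressure gradient: |∂P/∂n| = 1000 Pa / 97000 m = 1.03×10⁻² Pa/m
Geostrophic balance (pressure-gradient force = Coriolis force):
V_g = (1/(fρ)) |∂P/∂n| = 1.03×10⁻² / (1.30×10⁻⁴ × 0.978) = 81.1 m/s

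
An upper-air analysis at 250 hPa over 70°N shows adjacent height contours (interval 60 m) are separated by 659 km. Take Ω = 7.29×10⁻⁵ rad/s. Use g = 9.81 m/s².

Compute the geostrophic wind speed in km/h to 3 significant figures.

Coriolis parameter at 70°N:
f = 2Ω sin φ = 2 × 7.29×10⁻⁵ × sin 70° = 1.37×10⁻⁴ s⁻¹
Height gradient: |∂Z/∂n| = 60 m / 659000 m = 9.10×10⁻⁵
On a pressure surface, geostrophic balance gives V_g = (g/f)|∂Z/∂n|:
V_g = 9.81 × 9.10×10⁻⁵ / 1.37×10⁻⁴ = 6.52 m/s
Converting: 6.52 m/s × 3.6 = 23.5 km/h

23.5 km/h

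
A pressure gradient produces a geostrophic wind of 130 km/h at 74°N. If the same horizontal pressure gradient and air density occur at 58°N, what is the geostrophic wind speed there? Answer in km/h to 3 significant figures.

With the same pressure gradient and density, V_g ∝ 1/f ∝ 1/sin φ.
V₂ = V₁ · sin φ₁ / sin φ₂ = 130 × sin 74° / sin 58°
V₂ = 130 × 0.9613/0.8480 = 147 km/h

147 km/h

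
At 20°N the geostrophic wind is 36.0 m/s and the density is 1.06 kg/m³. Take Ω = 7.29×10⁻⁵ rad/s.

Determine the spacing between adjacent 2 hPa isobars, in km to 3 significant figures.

105 km

Coriolis parameter at 20°N:
f = 2Ω sin φ = 2 × 7.29×10⁻⁵ × sin 20° = 4.99×10⁻⁵ s⁻¹
Geostrophic balance rearranged: |∂P/∂n| = f ρ V_g
|∂P/∂n| = 4.99×10⁻⁵ × 1.06 × 36.0 = 1.90×10⁻³ Pa/m
Isobar spacing: Δn = ΔP/|∂P/∂n| = 200 Pa / 1.90×10⁻³ Pa/m = 105102 m ≈ 105 km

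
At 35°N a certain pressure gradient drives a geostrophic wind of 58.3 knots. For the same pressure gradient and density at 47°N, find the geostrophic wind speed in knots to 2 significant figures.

With the same pressure gradient and density, V_g ∝ 1/f ∝ 1/sin φ.
V₂ = V₁ · sin φ₁ / sin φ₂ = 58.3 × sin 35° / sin 47°
V₂ = 58.3 × 0.5736/0.7314 = 46 knots

46 knots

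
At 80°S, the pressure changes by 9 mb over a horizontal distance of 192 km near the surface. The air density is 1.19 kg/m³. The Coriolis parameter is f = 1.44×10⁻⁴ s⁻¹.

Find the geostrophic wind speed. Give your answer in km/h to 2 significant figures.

98 km/h

Pressure gradient: |∂P/∂n| = 900 Pa / 192000 m = 4.69×10⁻³ Pa/m
Geostrophic balance (pressure-gradient force = Coriolis force):
V_g = (1/(fρ)) |∂P/∂n| = 4.69×10⁻³ / (1.44×10⁻⁴ × 1.19) = 27.4 m/s
Converting: 27.4 m/s × 3.6 = 98 km/h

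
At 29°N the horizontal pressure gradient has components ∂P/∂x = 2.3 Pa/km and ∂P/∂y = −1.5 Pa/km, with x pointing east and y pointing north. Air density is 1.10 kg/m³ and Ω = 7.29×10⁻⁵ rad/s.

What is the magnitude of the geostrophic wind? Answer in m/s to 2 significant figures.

Coriolis parameter at 29°N:
f = 2Ω sin φ = 2 × 7.29×10⁻⁵ × sin 29° = 7.07×10⁻⁵ s⁻¹
Component geostrophic relations (x east, y north):
u_g = −(1/(fρ)) ∂P/∂y,  v_g = (1/(fρ)) ∂P/∂x
u_g = −(−1.5×10⁻³)/(7.07×10⁻⁵ × 1.10) = 19.3 m/s;  v_g = (2.3×10⁻³)/(7.07×10⁻⁵ × 1.10) = 29.6 m/s
|V_g| = √(u_g² + v_g²) = 35.3 m/s

35 m/s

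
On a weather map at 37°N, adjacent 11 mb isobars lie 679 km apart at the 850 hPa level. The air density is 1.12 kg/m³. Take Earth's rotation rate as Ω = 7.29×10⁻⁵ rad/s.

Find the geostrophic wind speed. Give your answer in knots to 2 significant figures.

32 knots

Coriolis parameter at 37°N:
f = 2Ω sin φ = 2 × 7.29×10⁻⁵ × sin 37° = 8.77×10⁻⁵ s⁻¹
Pressure gradient: |∂P/∂n| = 1100 Pa / 679000 m = 1.62×10⁻³ Pa/m
Geostrophic balance (pressure-gradient force = Coriolis force):
V_g = (1/(fρ)) |∂P/∂n| = 1.62×10⁻³ / (8.77×10⁻⁵ × 1.12) = 16.5 m/s
Converting: 16.5 m/s × 1.944 = 32 knots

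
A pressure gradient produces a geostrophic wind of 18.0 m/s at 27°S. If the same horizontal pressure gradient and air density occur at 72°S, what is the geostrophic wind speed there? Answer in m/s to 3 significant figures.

With the same pressure gradient and density, V_g ∝ 1/f ∝ 1/sin φ.
V₂ = V₁ · sin φ₁ / sin φ₂ = 18.0 × sin 27° / sin 72°
V₂ = 18.0 × 0.4540/0.9511 = 8.59 m/s

8.59 m/s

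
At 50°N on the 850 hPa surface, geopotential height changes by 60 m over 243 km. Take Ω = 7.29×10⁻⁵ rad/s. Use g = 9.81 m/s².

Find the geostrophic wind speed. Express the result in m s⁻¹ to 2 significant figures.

Coriolis parameter at 50°N:
f = 2Ω sin φ = 2 × 7.29×10⁻⁵ × sin 50° = 1.12×10⁻⁴ s⁻¹
Height gradient: |∂Z/∂n| = 60 m / 243000 m = 2.47×10⁻⁴
On a pressure surface, geostrophic balance gives V_g = (g/f)|∂Z/∂n|:
V_g = 9.81 × 2.47×10⁻⁴ / 1.12×10⁻⁴ = 21.7 m/s

22 m s⁻¹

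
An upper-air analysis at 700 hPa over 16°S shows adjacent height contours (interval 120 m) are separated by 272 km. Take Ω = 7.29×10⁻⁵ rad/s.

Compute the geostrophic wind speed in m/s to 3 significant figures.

108 m/s

Coriolis parameter at 16°S:
f = 2Ω sin φ = 2 × 7.29×10⁻⁵ × sin 16° = 4.02×10⁻⁵ s⁻¹
Height gradient: |∂Z/∂n| = 120 m / 272000 m = 4.41×10⁻⁴
On a pressure surface, geostrophic balance gives V_g = (g/f)|∂Z/∂n|:
V_g = 9.81 × 4.41×10⁻⁴ / 4.02×10⁻⁵ = 108 m/s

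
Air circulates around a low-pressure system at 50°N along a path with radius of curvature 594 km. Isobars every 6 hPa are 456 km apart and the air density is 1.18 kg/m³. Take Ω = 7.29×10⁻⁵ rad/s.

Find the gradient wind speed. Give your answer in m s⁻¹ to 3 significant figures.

8.81 m s⁻¹

Coriolis parameter at 50°N:
f = 2Ω sin φ = 2 × 7.29×10⁻⁵ × sin 50° = 1.12×10⁻⁴ s⁻¹
Pressure gradient: |∂P/∂n| = 600 Pa / 456000 m = 1.32×10⁻³ Pa/m
Geostrophic speed: V_g = |∂P/∂n|/(fρ) = 1.32×10⁻³/(1.12×10⁻⁴ × 1.18) = 9.98 m/s
Around a low, centrifugal force acts outward with Coriolis, so pressure-gradient force balances both:
(1/ρ)|∂P/∂n| = fV + V²/R  →  V² + fR·V − fR·V_g = 0
With fR = 1.12×10⁻⁴ × 594×10³ m = 66.3 m/s:
V = [−fR + √((fR)² + 4 fR V_g)]/2 = [−66.3 + √(66.3² + 4×66.3×9.98)]/2 = 8.81 m/s
Subgeostrophic (V < V_g = 9.98 m/s), as expected around a low.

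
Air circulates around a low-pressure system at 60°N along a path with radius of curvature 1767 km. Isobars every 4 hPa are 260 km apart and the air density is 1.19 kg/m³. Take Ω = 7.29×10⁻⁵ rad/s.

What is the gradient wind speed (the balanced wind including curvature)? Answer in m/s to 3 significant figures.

9.81 m/s

Coriolis parameter at 60°N:
f = 2Ω sin φ = 2 × 7.29×10⁻⁵ × sin 60° = 1.26×10⁻⁴ s⁻¹
Pressure gradient: |∂P/∂n| = 400 Pa / 260000 m = 1.54×10⁻³ Pa/m
Geostrophic speed: V_g = |∂P/∂n|/(fρ) = 1.54×10⁻³/(1.26×10⁻⁴ × 1.19) = 10.2 m/s
Around a low, centrifugal force acts outward with Coriolis, so pressure-gradient force balances both:
(1/ρ)|∂P/∂n| = fV + V²/R  →  V² + fR·V − fR·V_g = 0
With fR = 1.26×10⁻⁴ × 1767×10³ m = 223 m/s:
V = [−fR + √((fR)² + 4 fR V_g)]/2 = [−223 + √(223² + 4×223×10.2)]/2 = 9.81 m/s
Subgeostrophic (V < V_g = 10.2 m/s), as expected around a low.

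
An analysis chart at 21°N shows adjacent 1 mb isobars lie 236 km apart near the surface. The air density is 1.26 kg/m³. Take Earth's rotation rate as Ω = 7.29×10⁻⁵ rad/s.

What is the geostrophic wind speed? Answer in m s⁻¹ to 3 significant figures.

6.44 m s⁻¹

Coriolis parameter at 21°N:
f = 2Ω sin φ = 2 × 7.29×10⁻⁵ × sin 21° = 5.23×10⁻⁵ s⁻¹
Pressure gradient: |∂P/∂n| = 100 Pa / 236000 m = 4.24×10⁻⁴ Pa/m
Geostrophic balance (pressure-gradient force = Coriolis force):
V_g = (1/(fρ)) |∂P/∂n| = 4.24×10⁻⁴ / (5.23×10⁻⁵ × 1.26) = 6.44 m/s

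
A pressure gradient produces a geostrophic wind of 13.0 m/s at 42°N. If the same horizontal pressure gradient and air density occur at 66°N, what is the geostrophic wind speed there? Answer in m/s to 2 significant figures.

With the same pressure gradient and density, V_g ∝ 1/f ∝ 1/sin φ.
V₂ = V₁ · sin φ₁ / sin φ₂ = 13.0 × sin 42° / sin 66°
V₂ = 13.0 × 0.6691/0.9135 = 9.5 m/s

9.5 m/s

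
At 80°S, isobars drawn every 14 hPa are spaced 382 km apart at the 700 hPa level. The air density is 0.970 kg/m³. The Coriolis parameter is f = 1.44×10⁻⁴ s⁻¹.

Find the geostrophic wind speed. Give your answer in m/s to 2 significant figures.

26 m/s

Pressure gradient: |∂P/∂n| = 1400 Pa / 382000 m = 3.66×10⁻³ Pa/m
Geostrophic balance (pressure-gradient force = Coriolis force):
V_g = (1/(fρ)) |∂P/∂n| = 3.66×10⁻³ / (1.44×10⁻⁴ × 0.970) = 26.2 m/s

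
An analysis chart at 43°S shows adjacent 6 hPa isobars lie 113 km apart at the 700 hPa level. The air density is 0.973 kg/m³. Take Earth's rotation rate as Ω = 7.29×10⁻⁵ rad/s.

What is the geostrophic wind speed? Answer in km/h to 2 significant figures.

200 km/h

Coriolis parameter at 43°S:
f = 2Ω sin φ = 2 × 7.29×10⁻⁵ × sin 43° = 9.94×10⁻⁵ s⁻¹
Pressure gradient: |∂P/∂n| = 600 Pa / 113000 m = 5.31×10⁻³ Pa/m
Geostrophic balance (pressure-gradient force = Coriolis force):
V_g = (1/(fρ)) |∂P/∂n| = 5.31×10⁻³ / (9.94×10⁻⁵ × 0.973) = 54.9 m/s
Converting: 54.9 m/s × 3.6 = 200 km/h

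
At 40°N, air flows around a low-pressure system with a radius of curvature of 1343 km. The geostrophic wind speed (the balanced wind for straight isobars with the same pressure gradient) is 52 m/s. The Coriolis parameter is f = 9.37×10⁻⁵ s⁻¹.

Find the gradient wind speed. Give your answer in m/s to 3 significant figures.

39.6 m/s

Around a low, centrifugal force acts outward with Coriolis, so pressure-gradient force balances both:
(1/ρ)|∂P/∂n| = fV + V²/R  →  V² + fR·V − fR·V_g = 0
With fR = 9.37×10⁻⁵ × 1343×10³ m = 126 m/s:
V = [−fR + √((fR)² + 4 fR V_g)]/2 = [−126 + √(126² + 4×126×52)]/2 = 39.6 m/s
Subgeostrophic (V < V_g = 52 m/s), as expected around a low.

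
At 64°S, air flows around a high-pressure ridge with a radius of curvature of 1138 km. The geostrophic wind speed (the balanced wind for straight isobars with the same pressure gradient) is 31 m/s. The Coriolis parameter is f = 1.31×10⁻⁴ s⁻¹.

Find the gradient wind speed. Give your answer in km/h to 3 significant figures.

Around a high, pressure-gradient force acts outward with centrifugal, so Coriolis balances both:
fV = (1/ρ)|∂P/∂n| + V²/R  →  V² − fR·V + fR·V_g = 0
With fR = 1.31×10⁻⁴ × 1138×10³ m = 149 m/s:
V = [fR − √((fR)² − 4 fR V_g)]/2 = [149 − √(149² − 4×149×31)]/2 = 44 m/s
Supergeostrophic (V > V_g = 31 m/s), as expected around a high.
Converting: 44 m/s × 3.6 = 158 km/h

158 km/h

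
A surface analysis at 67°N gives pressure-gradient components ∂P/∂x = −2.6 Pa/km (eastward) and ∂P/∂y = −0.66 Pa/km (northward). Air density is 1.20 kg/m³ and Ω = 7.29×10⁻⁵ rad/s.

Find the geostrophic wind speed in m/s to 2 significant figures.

17 m/s

Coriolis parameter at 67°N:
f = 2Ω sin φ = 2 × 7.29×10⁻⁵ × sin 67° = 1.34×10⁻⁴ s⁻¹
Component geostrophic relations (x east, y north):
u_g = −(1/(fρ)) ∂P/∂y,  v_g = (1/(fρ)) ∂P/∂x
u_g = −(−0.66×10⁻³)/(1.34×10⁻⁴ × 1.20) = 4.10 m/s;  v_g = (−2.6×10⁻³)/(1.34×10⁻⁴ × 1.20) = −16.1 m/s
|V_g| = √(u_g² + v_g²) = 16.7 m/s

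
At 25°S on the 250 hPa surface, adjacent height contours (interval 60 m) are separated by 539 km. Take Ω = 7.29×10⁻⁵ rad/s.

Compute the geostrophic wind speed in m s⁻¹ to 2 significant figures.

18 m s⁻¹

Coriolis parameter at 25°S:
f = 2Ω sin φ = 2 × 7.29×10⁻⁵ × sin 25° = 6.16×10⁻⁵ s⁻¹
Height gradient: |∂Z/∂n| = 60 m / 539000 m = 1.11×10⁻⁴
On a pressure surface, geostrophic balance gives V_g = (g/f)|∂Z/∂n|:
V_g = 9.81 × 1.11×10⁻⁴ / 6.16×10⁻⁵ = 17.7 m/s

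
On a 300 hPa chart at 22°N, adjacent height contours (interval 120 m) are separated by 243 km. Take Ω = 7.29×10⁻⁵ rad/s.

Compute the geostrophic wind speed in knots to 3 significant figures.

172 knots

Coriolis parameter at 22°N:
f = 2Ω sin φ = 2 × 7.29×10⁻⁵ × sin 22° = 5.46×10⁻⁵ s⁻¹
Height gradient: |∂Z/∂n| = 120 m / 243000 m = 4.94×10⁻⁴
On a pressure surface, geostrophic balance gives V_g = (g/f)|∂Z/∂n|:
V_g = 9.81 × 4.94×10⁻⁴ / 5.46×10⁻⁵ = 88.7 m/s
Converting: 88.7 m/s × 1.944 = 172 knots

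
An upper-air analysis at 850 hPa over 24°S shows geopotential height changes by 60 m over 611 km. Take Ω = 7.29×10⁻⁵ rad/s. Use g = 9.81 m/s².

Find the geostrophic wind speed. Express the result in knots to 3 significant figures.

31.6 knots

Coriolis parameter at 24°S:
f = 2Ω sin φ = 2 × 7.29×10⁻⁵ × sin 24° = 5.93×10⁻⁵ s⁻¹
Height gradient: |∂Z/∂n| = 60 m / 611000 m = 9.82×10⁻⁵
On a pressure surface, geostrophic balance gives V_g = (g/f)|∂Z/∂n|:
V_g = 9.81 × 9.82×10⁻⁵ / 5.93×10⁻⁵ = 16.2 m/s
Converting: 16.2 m/s × 1.944 = 31.6 knots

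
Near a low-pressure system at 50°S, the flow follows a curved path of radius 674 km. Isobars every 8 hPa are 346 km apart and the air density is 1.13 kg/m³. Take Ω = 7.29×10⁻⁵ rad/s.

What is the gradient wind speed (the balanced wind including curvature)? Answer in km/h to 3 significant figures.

54.9 km/h

Coriolis parameter at 50°S:
f = 2Ω sin φ = 2 × 7.29×10⁻⁵ × sin 50° = 1.12×10⁻⁴ s⁻¹
Pressure gradient: |∂P/∂n| = 800 Pa / 346000 m = 2.31×10⁻³ Pa/m
Geostrophic speed: V_g = |∂P/∂n|/(fρ) = 2.31×10⁻³/(1.12×10⁻⁴ × 1.13) = 18.3 m/s
Around a low, centrifugal force acts outward with Coriolis, so pressure-gradient force balances both:
(1/ρ)|∂P/∂n| = fV + V²/R  →  V² + fR·V − fR·V_g = 0
With fR = 1.12×10⁻⁴ × 674×10³ m = 75.3 m/s:
V = [−fR + √((fR)² + 4 fR V_g)]/2 = [−75.3 + √(75.3² + 4×75.3×18.3)]/2 = 15.2 m/s
Subgeostrophic (V < V_g = 18.3 m/s), as expected around a low.
Converting: 15.2 m/s × 3.6 = 54.9 km/h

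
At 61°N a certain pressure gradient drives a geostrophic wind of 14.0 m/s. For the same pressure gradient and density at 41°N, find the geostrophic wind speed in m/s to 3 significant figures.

With the same pressure gradient and density, V_g ∝ 1/f ∝ 1/sin φ.
V₂ = V₁ · sin φ₁ / sin φ₂ = 14.0 × sin 61° / sin 41°
V₂ = 14.0 × 0.8746/0.6561 = 18.7 m/s

18.7 m/s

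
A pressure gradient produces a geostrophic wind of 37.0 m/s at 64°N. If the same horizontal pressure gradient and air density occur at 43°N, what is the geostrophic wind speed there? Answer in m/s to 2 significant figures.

With the same pressure gradient and density, V_g ∝ 1/f ∝ 1/sin φ.
V₂ = V₁ · sin φ₁ / sin φ₂ = 37.0 × sin 64° / sin 43°
V₂ = 37.0 × 0.8988/0.6820 = 49 m/s

49 m/s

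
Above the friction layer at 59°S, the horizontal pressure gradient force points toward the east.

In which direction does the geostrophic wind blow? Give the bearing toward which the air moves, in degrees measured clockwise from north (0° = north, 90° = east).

000°

The pressure-gradient force points toward the east (bearing 090°).
Geostrophic balance: in the Southern Hemisphere the Coriolis force deflects motion to the left, so the geostrophic wind blows 90° to the left of the pressure-gradient force (low pressure on the right).
Rotating 090° by 90° counterclockwise gives 000° — the wind blows toward the north.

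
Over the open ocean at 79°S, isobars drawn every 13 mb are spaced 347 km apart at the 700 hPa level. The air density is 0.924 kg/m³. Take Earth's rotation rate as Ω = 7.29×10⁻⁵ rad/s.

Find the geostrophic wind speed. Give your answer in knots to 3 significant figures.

55.1 knots

Coriolis parameter at 79°S:
f = 2Ω sin φ = 2 × 7.29×10⁻⁵ × sin 79° = 1.43×10⁻⁴ s⁻¹
Pressure gradient: |∂P/∂n| = 1300 Pa / 347000 m = 3.75×10⁻³ Pa/m
Geostrophic balance (pressure-gradient force = Coriolis force):
V_g = (1/(fρ)) |∂P/∂n| = 3.75×10⁻³ / (1.43×10⁻⁴ × 0.924) = 28.3 m/s
Converting: 28.3 m/s × 1.944 = 55.1 knots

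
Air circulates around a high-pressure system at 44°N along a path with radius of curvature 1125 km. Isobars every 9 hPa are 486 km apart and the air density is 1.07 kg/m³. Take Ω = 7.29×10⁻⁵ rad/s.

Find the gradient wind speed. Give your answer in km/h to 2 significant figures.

Coriolis parameter at 44°N:
f = 2Ω sin φ = 2 × 7.29×10⁻⁵ × sin 44° = 1.01×10⁻⁴ s⁻¹
Pressure gradient: |∂P/∂n| = 900 Pa / 486000 m = 1.85×10⁻³ Pa/m
Geostrophic speed: V_g = |∂P/∂n|/(fρ) = 1.85×10⁻³/(1.01×10⁻⁴ × 1.07) = 17.1 m/s
Around a high, pressure-gradient force acts outward with centrifugal, so Coriolis balances both:
fV = (1/ρ)|∂P/∂n| + V²/R  →  V² − fR·V + fR·V_g = 0
With fR = 1.01×10⁻⁴ × 1125×10³ m = 114 m/s:
V = [fR − √((fR)² − 4 fR V_g)]/2 = [114 − √(114² − 4×114×17.1)]/2 = 20.9 m/s
Supergeostrophic (V > V_g = 17.1 m/s), as expected around a high.
Converting: 20.9 m/s × 3.6 = 75 km/h

75 km/h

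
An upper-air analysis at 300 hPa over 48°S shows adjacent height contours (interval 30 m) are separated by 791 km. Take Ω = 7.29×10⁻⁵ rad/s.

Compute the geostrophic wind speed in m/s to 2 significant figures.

3.4 m/s

Coriolis parameter at 48°S:
f = 2Ω sin φ = 2 × 7.29×10⁻⁵ × sin 48° = 1.08×10⁻⁴ s⁻¹
Height gradient: |∂Z/∂n| = 30 m / 791000 m = 3.79×10⁻⁵
On a pressure surface, geostrophic balance gives V_g = (g/f)|∂Z/∂n|:
V_g = 9.81 × 3.79×10⁻⁵ / 1.08×10⁻⁴ = 3.43 m/s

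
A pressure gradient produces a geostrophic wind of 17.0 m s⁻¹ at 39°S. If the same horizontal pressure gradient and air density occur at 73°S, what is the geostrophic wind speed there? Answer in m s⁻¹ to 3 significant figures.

With the same pressure gradient and density, V_g ∝ 1/f ∝ 1/sin φ.
V₂ = V₁ · sin φ₁ / sin φ₂ = 17.0 × sin 39° / sin 73°
V₂ = 17.0 × 0.6293/0.9563 = 11.2 m s⁻¹

11.2 m s⁻¹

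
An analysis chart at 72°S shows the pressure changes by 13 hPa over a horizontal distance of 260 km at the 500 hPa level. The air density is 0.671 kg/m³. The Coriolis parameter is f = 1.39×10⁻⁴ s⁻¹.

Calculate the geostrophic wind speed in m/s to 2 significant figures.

54 m/s

Pressure gradient: |∂P/∂n| = 1300 Pa / 260000 m = 5.00×10⁻³ Pa/m
Geostrophic balance (pressure-gradient force = Coriolis force):
V_g = (1/(fρ)) |∂P/∂n| = 5.00×10⁻³ / (1.39×10⁻⁴ × 0.671) = 53.6 m/s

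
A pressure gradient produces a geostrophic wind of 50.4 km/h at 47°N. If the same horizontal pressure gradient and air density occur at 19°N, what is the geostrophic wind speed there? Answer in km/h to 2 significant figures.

110 km/h

With the same pressure gradient and density, V_g ∝ 1/f ∝ 1/sin φ.
V₂ = V₁ · sin φ₁ / sin φ₂ = 50.4 × sin 47° / sin 19°
V₂ = 50.4 × 0.7314/0.3256 = 110 km/h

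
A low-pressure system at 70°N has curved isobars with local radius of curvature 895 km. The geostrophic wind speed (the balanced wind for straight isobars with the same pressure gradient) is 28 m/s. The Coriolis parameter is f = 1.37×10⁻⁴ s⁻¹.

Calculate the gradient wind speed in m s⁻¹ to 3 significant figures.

Around a low, centrifugal force acts outward with Coriolis, so pressure-gradient force balances both:
(1/ρ)|∂P/∂n| = fV + V²/R  →  V² + fR·V − fR·V_g = 0
With fR = 1.37×10⁻⁴ × 895×10³ m = 123 m/s:
V = [−fR + √((fR)² + 4 fR V_g)]/2 = [−123 + √(123² + 4×123×28)]/2 = 23.5 m/s
Subgeostrophic (V < V_g = 28 m/s), as expected around a low.

23.5 m s⁻¹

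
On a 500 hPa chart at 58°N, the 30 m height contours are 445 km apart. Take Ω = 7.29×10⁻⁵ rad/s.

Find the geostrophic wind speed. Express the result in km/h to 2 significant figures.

19 km/h

Coriolis parameter at 58°N:
f = 2Ω sin φ = 2 × 7.29×10⁻⁵ × sin 58° = 1.24×10⁻⁴ s⁻¹
Height gradient: |∂Z/∂n| = 30 m / 445000 m = 6.74×10⁻⁵
On a pressure surface, geostrophic balance gives V_g = (g/f)|∂Z/∂n|:
V_g = 9.81 × 6.74×10⁻⁵ / 1.24×10⁻⁴ = 5.35 m/s
Converting: 5.35 m/s × 3.6 = 19 km/h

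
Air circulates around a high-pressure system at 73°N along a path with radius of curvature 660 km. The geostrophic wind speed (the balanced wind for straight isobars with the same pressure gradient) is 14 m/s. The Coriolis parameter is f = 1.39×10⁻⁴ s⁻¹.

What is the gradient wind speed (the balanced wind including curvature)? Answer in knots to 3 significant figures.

33.5 knots

Around a high, pressure-gradient force acts outward with centrifugal, so Coriolis balances both:
fV = (1/ρ)|∂P/∂n| + V²/R  →  V² − fR·V + fR·V_g = 0
With fR = 1.39×10⁻⁴ × 660×10³ m = 91.7 m/s:
V = [fR − √((fR)² − 4 fR V_g)]/2 = [91.7 − √(91.7² − 4×91.7×14)]/2 = 17.2 m/s
Supergeostrophic (V > V_g = 14 m/s), as expected around a high.
Converting: 17.2 m/s × 1.944 = 33.5 knots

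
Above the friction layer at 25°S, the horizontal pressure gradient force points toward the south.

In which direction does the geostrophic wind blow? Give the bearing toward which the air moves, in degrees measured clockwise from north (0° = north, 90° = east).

The pressure-gradient force points toward the south (bearing 180°).
Geostrophic balance: in the Southern Hemisphere the Coriolis force deflects motion to the left, so the geostrophic wind blows 90° to the left of the pressure-gradient force (low pressure on the right).
Rotating 180° by 90° counterclockwise gives 090° — the wind blows toward the east.

090°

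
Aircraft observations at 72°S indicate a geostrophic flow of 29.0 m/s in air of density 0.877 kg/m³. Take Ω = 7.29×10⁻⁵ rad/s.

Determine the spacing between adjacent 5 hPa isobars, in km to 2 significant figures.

140 km

Coriolis parameter at 72°S:
f = 2Ω sin φ = 2 × 7.29×10⁻⁵ × sin 72° = 1.39×10⁻⁴ s⁻¹
Geostrophic balance rearranged: |∂P/∂n| = f ρ V_g
|∂P/∂n| = 1.39×10⁻⁴ × 0.877 × 29.0 = 3.53×10⁻³ Pa/m
Isobar spacing: Δn = ΔP/|∂P/∂n| = 500 Pa / 3.53×10⁻³ Pa/m = 141778 m ≈ 140 km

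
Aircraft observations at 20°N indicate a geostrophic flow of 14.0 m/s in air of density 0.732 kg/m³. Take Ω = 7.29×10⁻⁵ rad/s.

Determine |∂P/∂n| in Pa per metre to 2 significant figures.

5.1×10⁻⁴ Pa/m

Coriolis parameter at 20°N:
f = 2Ω sin φ = 2 × 7.29×10⁻⁵ × sin 20° = 4.99×10⁻⁵ s⁻¹
Geostrophic balance rearranged: |∂P/∂n| = f ρ V_g
|∂P/∂n| = 4.99×10⁻⁵ × 0.732 × 14.0 = 5.11×10⁻⁴ Pa/m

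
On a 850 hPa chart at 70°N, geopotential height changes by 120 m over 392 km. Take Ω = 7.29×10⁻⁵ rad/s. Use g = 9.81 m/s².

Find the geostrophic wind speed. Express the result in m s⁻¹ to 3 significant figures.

Coriolis parameter at 70°N:
f = 2Ω sin φ = 2 × 7.29×10⁻⁵ × sin 70° = 1.37×10⁻⁴ s⁻¹
Height gradient: |∂Z/∂n| = 120 m / 392000 m = 3.06×10⁻⁴
On a pressure surface, geostrophic balance gives V_g = (g/f)|∂Z/∂n|:
V_g = 9.81 × 3.06×10⁻⁴ / 1.37×10⁻⁴ = 21.9 m/s

21.9 m s⁻¹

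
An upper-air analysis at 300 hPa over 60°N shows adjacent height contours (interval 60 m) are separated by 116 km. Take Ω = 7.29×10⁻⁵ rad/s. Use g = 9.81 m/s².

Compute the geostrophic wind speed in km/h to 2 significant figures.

140 km/h

Coriolis parameter at 60°N:
f = 2Ω sin φ = 2 × 7.29×10⁻⁵ × sin 60° = 1.26×10⁻⁴ s⁻¹
Height gradient: |∂Z/∂n| = 60 m / 116000 m = 5.17×10⁻⁴
On a pressure surface, geostrophic balance gives V_g = (g/f)|∂Z/∂n|:
V_g = 9.81 × 5.17×10⁻⁴ / 1.26×10⁻⁴ = 40.2 m/s
Converting: 40.2 m/s × 3.6 = 140 km/h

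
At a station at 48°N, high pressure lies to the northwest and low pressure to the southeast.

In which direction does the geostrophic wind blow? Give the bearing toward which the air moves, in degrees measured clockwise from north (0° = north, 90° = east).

225°

The pressure-gradient force points toward the southeast (bearing 135°).
Geostrophic balance: in the Northern Hemisphere the Coriolis force deflects motion to the right, so the geostrophic wind blows 90° to the right of the pressure-gradient force (low pressure on the left).
Rotating 135° by 90° clockwise gives 225° — the wind blows toward the southwest.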